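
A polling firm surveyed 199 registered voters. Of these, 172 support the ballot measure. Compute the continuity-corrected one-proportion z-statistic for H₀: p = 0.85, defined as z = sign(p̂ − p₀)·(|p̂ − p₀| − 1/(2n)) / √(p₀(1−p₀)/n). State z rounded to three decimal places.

z = 0.467

Sample proportion p̂ = 172/199 = 0.86432. p̂ − p₀ = 0.014322.
Continuity correction 1/(2n) = 1/398 = 0.002513.
Corrected numerator: |0.014322| − 0.002513 = 0.011809.
Null standard error: √(0.85·0.15/199) = √0.000640704 = 0.025312.
z = (+)0.011809/0.025312 = 0.467.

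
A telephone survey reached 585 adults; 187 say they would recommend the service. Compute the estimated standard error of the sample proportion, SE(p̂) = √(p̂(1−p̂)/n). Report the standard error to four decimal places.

p̂ = 187/585 = 0.31966.
p̂(1−p̂) = 0.217477.
SE = √(0.217477/585) = 0.0193.

SE = 0.0193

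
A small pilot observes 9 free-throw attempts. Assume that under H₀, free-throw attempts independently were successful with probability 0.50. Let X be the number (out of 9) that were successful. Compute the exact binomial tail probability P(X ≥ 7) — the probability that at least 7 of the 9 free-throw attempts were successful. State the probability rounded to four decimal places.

X ~ Binomial(n=9, p=0.50).
P(X ≥ 7) = C(9,7)·0.50^7·0.50^2 + C(9,8)·0.50^8·0.50^1 + C(9,9)·0.50^9·0.50^0.
= 0.070312 + 0.017578 + 0.001953 = 0.0898.

P = 0.0898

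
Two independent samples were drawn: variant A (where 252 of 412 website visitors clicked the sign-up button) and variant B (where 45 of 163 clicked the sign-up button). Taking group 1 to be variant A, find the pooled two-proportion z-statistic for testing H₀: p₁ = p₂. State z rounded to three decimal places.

z = 7.257

p̂₁ = 252/412 = 0.61165, p̂₂ = 45/163 = 0.27607.
Pooling: p̂ = 297/575 = 0.51652.
Pooled SE = √[0.2497270·0.00856215] ≈ 0.046241.
z = 0.33558/0.046241 = 7.257.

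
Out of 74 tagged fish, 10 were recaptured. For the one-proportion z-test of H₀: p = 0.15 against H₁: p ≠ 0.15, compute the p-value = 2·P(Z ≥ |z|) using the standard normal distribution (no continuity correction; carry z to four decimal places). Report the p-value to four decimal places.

Sample proportion p̂ = 10/74 = 0.13514.
SE₀ = √(0.15·0.85/74) = 0.041509.
Test statistic (full precision, shown to 4 dp): z = (10/74 − 0.15)/SE₀ ≈ -0.3581.
p-value = 2·P(Z ≥ |z|) with z = -0.3581 → 0.7203.

p-value = 0.7203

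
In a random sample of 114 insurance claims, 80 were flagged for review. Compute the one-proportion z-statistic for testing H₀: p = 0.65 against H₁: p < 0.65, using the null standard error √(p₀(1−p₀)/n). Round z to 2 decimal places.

The sample proportion is 80/114 = 0.70175.
Null standard error: √(0.65·0.35/114) = √0.001995614 = 0.044672.
z = (0.70175 − 0.65)/0.044672 = 0.05175/0.044672 = 1.16.

z = 1.16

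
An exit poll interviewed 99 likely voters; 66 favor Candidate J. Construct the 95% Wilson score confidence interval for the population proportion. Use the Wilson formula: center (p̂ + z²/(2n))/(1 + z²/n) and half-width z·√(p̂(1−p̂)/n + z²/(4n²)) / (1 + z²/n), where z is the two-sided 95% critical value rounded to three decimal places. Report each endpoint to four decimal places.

(0.5691, 0.7518)

Here p̂ = 66/99 = 0.66667 and z = 1.960 (z² = 3.841600).
Denominator 1 + z²/n = 1 + 3.841600/99 = 1.038804.
Center = (0.66667 + 0.019402)/1.038804 = 0.66044.
Radicand: p̂(1−p̂)/n + z²/(4n²) = 0.002244669 + 0.000097990 = 0.002342659.
Half-width = z·√(radicand)/denom = 1.960·0.048401/1.038804 = 0.09132.
So the interval runs from 0.5691 to 0.7518.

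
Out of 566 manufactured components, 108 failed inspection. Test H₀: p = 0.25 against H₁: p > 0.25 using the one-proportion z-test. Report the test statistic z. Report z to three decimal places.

z = -3.252

Sample proportion p̂ = 108/566 = 0.19081.
SE₀ = √(0.25·0.75/566) = 0.018201.
Test statistic: z = -0.05919/0.018201 = -3.252.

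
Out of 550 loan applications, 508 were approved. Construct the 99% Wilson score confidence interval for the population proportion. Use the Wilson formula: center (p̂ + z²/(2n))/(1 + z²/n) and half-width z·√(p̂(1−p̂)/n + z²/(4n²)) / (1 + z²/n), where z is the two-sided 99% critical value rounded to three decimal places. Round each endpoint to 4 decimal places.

p̂ = 508/550 = 0.92364; z = 2.576, so z² = 6.635776.
1 + z²/n = 1.012065.
Center = (0.92364 + 0.006033)/1.012065 = 0.91859.
Radicand: p̂(1−p̂)/n + z²/(4n²) = 0.000128240 + 0.000005484 = 0.000133724.
Half-width = z·√(radicand)/denom = 2.576·0.011564/1.012065 = 0.02943.
So the interval runs from 0.8892 to 0.9480.

(0.8892, 0.9480)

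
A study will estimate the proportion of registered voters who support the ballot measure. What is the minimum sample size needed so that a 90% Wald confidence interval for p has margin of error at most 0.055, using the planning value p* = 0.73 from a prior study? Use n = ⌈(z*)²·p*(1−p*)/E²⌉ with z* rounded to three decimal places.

For 90% confidence, z* = 1.645.
p*(1−p*) = 0.1971.
(z*)²·p*(1−p*)/E² = 2.706025·0.1971/0.003025 = 176.317.
Rounding up, n = 177.

n = 177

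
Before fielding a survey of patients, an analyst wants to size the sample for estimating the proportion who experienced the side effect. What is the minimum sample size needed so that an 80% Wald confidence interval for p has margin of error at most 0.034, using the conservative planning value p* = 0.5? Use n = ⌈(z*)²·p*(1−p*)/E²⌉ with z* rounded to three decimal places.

For 80% confidence, z* = 1.282.
p*(1−p*) = 0.2500.
(z*)²·p*(1−p*)/E² = 1.643524·0.2500/0.001156 = 355.433.
Rounding up, n = 356.

n = 356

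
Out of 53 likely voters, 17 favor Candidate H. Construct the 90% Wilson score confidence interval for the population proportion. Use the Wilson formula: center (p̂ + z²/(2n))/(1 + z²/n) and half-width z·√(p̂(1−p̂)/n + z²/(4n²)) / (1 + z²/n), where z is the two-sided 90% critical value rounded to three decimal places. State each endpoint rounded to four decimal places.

(0.2262, 0.4327)

p̂ = 17/53 = 0.32075; z = 1.645, so z² = 2.706025.
1 + z²/n = 1.051057.
Center = (0.32075 + 0.025529)/1.051057 = 0.32946.
Radicand: p̂(1−p̂)/n + z²/(4n²) = 0.004110776 + 0.000240835 = 0.004351611.
Half-width = z·√(radicand)/denom = 1.645·0.065967/1.051057 = 0.10324.
So the interval runs from 0.2262 to 0.4327.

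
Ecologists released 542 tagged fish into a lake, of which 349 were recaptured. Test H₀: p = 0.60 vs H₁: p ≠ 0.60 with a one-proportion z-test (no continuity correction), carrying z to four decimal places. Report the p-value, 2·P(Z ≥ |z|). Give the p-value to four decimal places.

The sample proportion is 349/542 = 0.64391.
Null standard error: √(0.60·0.40/542) = √0.000442804 = 0.021043.
Test statistic (full precision, shown to 4 dp): z = (349/542 − 0.60)/SE₀ ≈ 2.0868.
From the standard normal, 2·P(Z ≥ |z|) = 0.0369.

p-value = 0.0369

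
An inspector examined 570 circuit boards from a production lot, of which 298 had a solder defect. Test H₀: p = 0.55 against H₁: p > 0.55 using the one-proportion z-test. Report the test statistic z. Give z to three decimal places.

The sample proportion is 298/570 = 0.52281.
Null standard error: √(0.55·0.45/570) = √0.000434211 = 0.020838.
z = (0.52281 − 0.55)/0.020838 = -0.02719/0.020838 = -1.305.

z = -1.305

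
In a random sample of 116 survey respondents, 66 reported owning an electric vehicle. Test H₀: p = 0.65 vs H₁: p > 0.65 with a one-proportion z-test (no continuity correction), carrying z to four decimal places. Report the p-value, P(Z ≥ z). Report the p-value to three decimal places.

p̂ = 66/116 = 0.56897.
Under H₀, SE = √(p₀(1−p₀)/n) = √(0.65·0.35/116) = √0.001961207 = 0.044286.
Test statistic (full precision, shown to 4 dp): z = (66/116 − 0.65)/SE₀ ≈ -1.8298.
From the standard normal, P(Z ≥ z) = 0.966.

p-value = 0.966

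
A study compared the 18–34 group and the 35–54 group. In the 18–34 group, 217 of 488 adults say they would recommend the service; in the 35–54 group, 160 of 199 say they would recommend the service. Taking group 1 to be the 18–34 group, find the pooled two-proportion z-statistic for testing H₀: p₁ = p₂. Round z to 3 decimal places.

p̂₁ = 217/488 = 0.44467, p̂₂ = 160/199 = 0.80402.
Pooled p̂ = (217+160)/(488+199) = 377/687 = 0.54876.
SE = √[p̂(1−p̂)(1/n₁+1/n₂)] = √[0.54876·0.45124·(1/488+1/199)] ≈ 0.041854.
z = (p̂₁ − p̂₂)/SE = (0.44467 − 0.80402)/0.041854 = -0.35935/0.041854 = -8.586.

z = -8.586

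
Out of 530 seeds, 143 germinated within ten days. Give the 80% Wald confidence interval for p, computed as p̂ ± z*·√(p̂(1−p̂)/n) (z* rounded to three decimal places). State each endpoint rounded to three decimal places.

With x = 143 successes in n = 530, p̂ = 0.26981.
SE = √(p̂(1−p̂)/n) = √(0.197013/530) = 0.019280.
z* = 1.282 at the 80% level.
Margin = 1.282·0.019280 = 0.02472.
So the interval runs from 0.245 to 0.295.

(0.245, 0.295)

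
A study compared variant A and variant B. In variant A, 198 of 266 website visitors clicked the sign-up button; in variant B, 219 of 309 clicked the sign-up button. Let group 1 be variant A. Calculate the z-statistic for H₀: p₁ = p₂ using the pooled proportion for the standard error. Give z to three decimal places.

Sample proportions: p̂₁ = 198/266 = 0.74436 and p̂₂ = 219/309 = 0.70874.
Pooled p̂ = (198+219)/(266+309) = 417/575 = 0.72522.
Pooled SE = √[0.1992771·0.00699564] ≈ 0.037337.
z = (p̂₁ − p̂₂)/SE = (0.74436 − 0.70874)/0.037337 = 0.03562/0.037337 = 0.954.

z = 0.954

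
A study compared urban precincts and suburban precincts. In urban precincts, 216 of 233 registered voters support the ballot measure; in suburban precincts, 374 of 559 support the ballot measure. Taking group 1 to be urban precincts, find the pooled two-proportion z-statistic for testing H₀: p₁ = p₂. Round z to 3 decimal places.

z = 7.590

Sample proportions: p̂₁ = 216/233 = 0.92704 and p̂₂ = 374/559 = 0.66905.
Pooling: p̂ = 590/792 = 0.74495.
Pooled SE = √[0.1899997·0.00608075] ≈ 0.033990.
z = 0.25799/0.033990 = 7.590.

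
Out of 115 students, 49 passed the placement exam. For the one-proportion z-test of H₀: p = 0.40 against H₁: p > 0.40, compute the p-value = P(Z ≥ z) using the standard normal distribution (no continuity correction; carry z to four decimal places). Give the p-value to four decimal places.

p-value = 0.2840

The sample proportion is 49/115 = 0.42609.
Under H₀, SE = √(p₀(1−p₀)/n) = √(0.40·0.60/115) = √0.002086957 = 0.045683.
Test statistic (full precision, shown to 4 dp): z = (49/115 − 0.40)/SE₀ ≈ 0.5710.
p-value = P(Z ≥ z) with z = 0.5710 → 0.2840.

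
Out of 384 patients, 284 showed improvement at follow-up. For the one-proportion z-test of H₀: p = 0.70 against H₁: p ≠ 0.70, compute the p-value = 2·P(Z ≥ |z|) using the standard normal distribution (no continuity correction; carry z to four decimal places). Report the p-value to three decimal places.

p-value = 0.091

Sample proportion p̂ = 284/384 = 0.73958.
SE₀ = √(0.70·0.30/384) = 0.023385.
z = (p̂ − p₀)/SE = (284/384 − 0.70)/0.023385 ≈ 1.6927.
From the standard normal, 2·P(Z ≥ |z|) = 0.091.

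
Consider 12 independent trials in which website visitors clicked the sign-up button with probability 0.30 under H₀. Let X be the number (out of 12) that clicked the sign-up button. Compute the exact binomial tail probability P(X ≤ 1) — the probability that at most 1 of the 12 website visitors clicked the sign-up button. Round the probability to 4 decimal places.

X ~ Binomial(n=12, p=0.30).
P(X ≤ 1) = C(12,0)·0.30^0·0.70^12 + C(12,1)·0.30^1·0.70^11.
= 0.013841 + 0.071184 = 0.0850.

P = 0.0850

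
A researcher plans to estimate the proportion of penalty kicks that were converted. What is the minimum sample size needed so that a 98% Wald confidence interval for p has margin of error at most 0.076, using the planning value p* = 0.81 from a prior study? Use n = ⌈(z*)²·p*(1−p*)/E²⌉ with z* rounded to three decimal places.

For 98% confidence, z* = 2.326.
p*(1−p*) = 0.81·0.19 = 0.1539.
Required n before rounding: 5.410276 × 0.1539 / 0.076² = 144.155.
⌈144.155⌉ = 145.

n = 145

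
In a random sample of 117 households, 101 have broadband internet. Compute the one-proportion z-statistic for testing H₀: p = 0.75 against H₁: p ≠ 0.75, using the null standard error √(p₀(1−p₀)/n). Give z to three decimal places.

With x = 101 successes in n = 117, p̂ = 0.86325.
Under H₀, SE = √(p₀(1−p₀)/n) = √(0.75·0.25/117) = √0.001602564 = 0.040032.
Test statistic: z = 0.11325/0.040032 = 2.829.

z = 2.829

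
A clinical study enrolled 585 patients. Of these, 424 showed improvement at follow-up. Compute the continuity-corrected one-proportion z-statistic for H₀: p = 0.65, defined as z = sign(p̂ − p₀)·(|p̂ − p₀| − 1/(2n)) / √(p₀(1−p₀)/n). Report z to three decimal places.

z = 3.749

The sample proportion is 424/585 = 0.72479. p̂ − p₀ = 0.074786.
1/(2n) = 0.000855.
Corrected numerator: |0.074786| − 0.000855 = 0.073931.
Under H₀, SE = √(p₀(1−p₀)/n) = √(0.65·0.35/585) = √0.000388889 = 0.019720.
z = +0.073931/0.019720 = 3.749.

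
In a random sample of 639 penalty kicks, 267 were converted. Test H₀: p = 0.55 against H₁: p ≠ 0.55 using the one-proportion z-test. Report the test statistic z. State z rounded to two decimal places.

z = -6.72

Sample proportion p̂ = 267/639 = 0.41784.
Under H₀, SE = √(p₀(1−p₀)/n) = √(0.55·0.45/639) = √0.000387324 = 0.019681.
z = (0.41784 − 0.55)/0.019681 = -0.13216/0.019681 = -6.72.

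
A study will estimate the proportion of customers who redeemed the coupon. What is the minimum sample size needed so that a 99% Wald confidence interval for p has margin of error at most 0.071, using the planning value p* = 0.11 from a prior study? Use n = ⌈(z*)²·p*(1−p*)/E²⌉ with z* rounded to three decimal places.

n = 129

The 99% critical value is z* = 2.576.
p*(1−p*) = 0.11·0.89 = 0.0979.
Required n before rounding: 6.635776 × 0.0979 / 0.071² = 128.872.
⌈128.872⌉ = 129.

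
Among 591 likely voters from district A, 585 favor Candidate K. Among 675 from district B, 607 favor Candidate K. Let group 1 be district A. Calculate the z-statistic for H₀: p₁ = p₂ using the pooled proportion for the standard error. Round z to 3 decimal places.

p̂₁ = 585/591 = 0.98985, p̂₂ = 607/675 = 0.89926.
Pooled p̂ = (585+607)/(591+675) = 1192/1266 = 0.94155.
Pooled SE = √[0.0550352·0.00317353] ≈ 0.013216.
z = (p̂₁ − p̂₂)/SE = (0.98985 − 0.89926)/0.013216 = 0.09059/0.013216 = 6.855.

z = 6.855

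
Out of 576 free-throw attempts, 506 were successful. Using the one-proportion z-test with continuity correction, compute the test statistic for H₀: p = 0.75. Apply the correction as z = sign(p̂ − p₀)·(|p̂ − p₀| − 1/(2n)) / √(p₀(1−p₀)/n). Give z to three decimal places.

p̂ = 506/576 = 0.87847. p̂ − p₀ = 0.128472.
1/(2n) = 0.000868.
Corrected numerator: |0.128472| − 0.000868 = 0.127604.
SE₀ = √(0.75·0.25/576) = 0.018042.
z = +0.127604/0.018042 = 7.073.

z = 7.073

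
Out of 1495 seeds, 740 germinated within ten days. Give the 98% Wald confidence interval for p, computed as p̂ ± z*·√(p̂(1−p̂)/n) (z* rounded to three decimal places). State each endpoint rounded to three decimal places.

p̂ = 740/1495 = 0.49498.
SE(p̂) = √(0.49498·0.50502/1495) = 0.012931.
For 98% confidence, z* = 2.326.
Margin of error: 2.326 × 0.012931 = 0.03008.
CI: 0.49498 ± 0.03008 = (0.465, 0.525).

(0.465, 0.525)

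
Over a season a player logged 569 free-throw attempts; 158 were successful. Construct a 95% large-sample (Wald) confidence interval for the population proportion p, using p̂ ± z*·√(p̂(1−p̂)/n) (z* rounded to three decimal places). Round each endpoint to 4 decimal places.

(0.2409, 0.3145)

With x = 158 successes in n = 569, p̂ = 0.27768.
SE(p̂) = √(0.27768·0.72232/569) = 0.018775.
z* = 1.960 at the 95% level.
Margin = 1.960·0.018775 = 0.03680.
CI: 0.27768 ± 0.03680 = (0.2409, 0.3145).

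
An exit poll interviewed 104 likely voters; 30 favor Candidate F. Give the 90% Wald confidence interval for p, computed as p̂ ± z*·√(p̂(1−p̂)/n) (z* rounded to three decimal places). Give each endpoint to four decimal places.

The sample proportion is 30/104 = 0.28846.
SE(p̂) = √(0.28846·0.71154/104) = 0.044425.
z* = 1.645 at the 90% level.
Margin of error: 1.645 × 0.044425 = 0.07308.
CI: 0.28846 ± 0.07308 = (0.2154, 0.3615).

(0.2154, 0.3615)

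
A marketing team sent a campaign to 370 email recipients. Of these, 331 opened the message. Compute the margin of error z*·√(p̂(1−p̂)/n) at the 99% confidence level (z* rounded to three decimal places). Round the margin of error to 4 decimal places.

p̂ = 331/370 = 0.89459.
SE = √(p̂(1−p̂)/n) = √(0.094295/370) = 0.015964.
For 99% confidence, z* = 2.576.
So ME = 0.0411.

ME = 0.0411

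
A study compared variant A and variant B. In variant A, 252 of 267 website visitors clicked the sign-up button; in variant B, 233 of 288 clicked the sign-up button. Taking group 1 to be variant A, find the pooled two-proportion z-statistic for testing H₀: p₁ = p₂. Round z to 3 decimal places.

Sample proportions: p̂₁ = 252/267 = 0.94382 and p̂₂ = 233/288 = 0.80903.
Pooled p̂ = (252+233)/(267+288) = 485/555 = 0.87387.
SE = √[p̂(1−p̂)(1/n₁+1/n₂)] = √[0.87387·0.12613·(1/267+1/288)] ≈ 0.028205.
z = 0.13479/0.028205 = 4.779.

z = 4.779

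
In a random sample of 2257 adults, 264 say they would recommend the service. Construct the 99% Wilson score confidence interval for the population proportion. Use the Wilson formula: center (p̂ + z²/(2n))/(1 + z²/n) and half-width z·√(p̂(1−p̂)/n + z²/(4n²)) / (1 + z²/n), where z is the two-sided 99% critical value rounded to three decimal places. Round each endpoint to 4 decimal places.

(0.1007, 0.1355)

Here p̂ = 264/2257 = 0.11697 and z = 2.576 (z² = 6.635776).
1 + z²/n = 1.002940.
Adjusted center: (0.11697 + z²/(2n))/1.002940 = 0.11809.
Radicand: p̂(1−p̂)/n + z²/(4n²) = 0.000045763 + 0.000000326 = 0.000046089.
Half-width = 2.576·√0.000046089/1.002940 = 0.01744.
Interval: 0.11809 ± 0.01744 → (0.1007, 0.1355).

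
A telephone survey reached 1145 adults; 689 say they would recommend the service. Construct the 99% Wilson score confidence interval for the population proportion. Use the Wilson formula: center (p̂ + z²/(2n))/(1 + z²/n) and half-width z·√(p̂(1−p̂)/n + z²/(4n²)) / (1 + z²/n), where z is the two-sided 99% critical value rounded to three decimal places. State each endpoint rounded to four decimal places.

Here p̂ = 689/1145 = 0.60175 and z = 2.576 (z² = 6.635776).
Denominator 1 + z²/n = 1 + 6.635776/1145 = 1.005795.
Adjusted center: (0.60175 + z²/(2n))/1.005795 = 0.60116.
Radicand: p̂(1−p̂)/n + z²/(4n²) = 0.000209299 + 0.000001265 = 0.000210564.
Half-width = z·√(radicand)/denom = 2.576·0.014511/1.005795 = 0.03716.
So the interval runs from 0.5640 to 0.6383.

(0.5640, 0.6383)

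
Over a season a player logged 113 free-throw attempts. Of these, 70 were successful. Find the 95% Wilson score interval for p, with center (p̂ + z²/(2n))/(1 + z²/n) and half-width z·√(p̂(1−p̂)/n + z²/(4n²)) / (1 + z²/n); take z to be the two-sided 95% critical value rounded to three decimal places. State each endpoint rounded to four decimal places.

Here p̂ = 70/113 = 0.61947 and z = 1.960 (z² = 3.841600).
1 + z²/n = 1.033996.
Adjusted center: (0.61947 + z²/(2n))/1.033996 = 0.61554.
Radicand: p̂(1−p̂)/n + z²/(4n²) = 0.002086081 + 0.000075213 = 0.002161294.
Half-width = z·√(radicand)/denom = 1.960·0.046490/1.033996 = 0.08812.
Interval: 0.61554 ± 0.08812 → (0.5274, 0.7037).

(0.5274, 0.7037)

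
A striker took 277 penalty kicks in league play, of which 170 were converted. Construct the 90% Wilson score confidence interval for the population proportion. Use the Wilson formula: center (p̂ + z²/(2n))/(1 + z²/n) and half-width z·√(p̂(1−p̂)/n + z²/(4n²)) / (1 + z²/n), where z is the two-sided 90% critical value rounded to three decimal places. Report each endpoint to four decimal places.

Here p̂ = 170/277 = 0.61372 and z = 1.645 (z² = 2.706025).
1 + z²/n = 1.009769.
Adjusted center: (0.61372 + z²/(2n))/1.009769 = 0.61262.
Radicand: p̂(1−p̂)/n + z²/(4n²) = 0.000855842 + 0.000008817 = 0.000864659.
Half-width = 1.645·√0.000864659/1.009769 = 0.04790.
CI: 0.61262 ± 0.04790 = (0.5647, 0.6605).

(0.5647, 0.6605)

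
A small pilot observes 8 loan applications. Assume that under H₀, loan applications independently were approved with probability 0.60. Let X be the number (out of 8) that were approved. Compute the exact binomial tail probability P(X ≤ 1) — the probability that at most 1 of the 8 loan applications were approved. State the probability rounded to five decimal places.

P = 0.00852

X is binomial with n = 8 and p = 0.60.
P(X ≤ 1) = C(8,0)·0.60^0·0.40^8 + C(8,1)·0.60^1·0.40^7.
= 0.000655 + 0.007864 = 0.00852.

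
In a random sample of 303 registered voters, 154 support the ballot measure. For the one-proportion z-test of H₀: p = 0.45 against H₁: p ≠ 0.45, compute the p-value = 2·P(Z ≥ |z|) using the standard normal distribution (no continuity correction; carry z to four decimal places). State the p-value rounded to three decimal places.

Sample proportion p̂ = 154/303 = 0.50825.
SE₀ = √(0.45·0.55/303) = 0.028580.
z = (p̂ − p₀)/SE = (154/303 − 0.45)/0.028580 ≈ 2.0381.
From the standard normal, 2·P(Z ≥ |z|) = 0.042.

p-value = 0.042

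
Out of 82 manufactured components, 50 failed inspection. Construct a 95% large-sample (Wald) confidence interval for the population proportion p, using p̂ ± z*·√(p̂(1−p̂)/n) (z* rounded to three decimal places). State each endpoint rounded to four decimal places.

(0.5042, 0.7153)

The sample proportion is 50/82 = 0.60976.
SE = √(p̂(1−p̂)/n) = √(0.237954/82) = 0.053869.
For 95% confidence, z* = 1.960.
Margin = 1.960·0.053869 = 0.10558.
So the interval runs from 0.5042 to 0.7153.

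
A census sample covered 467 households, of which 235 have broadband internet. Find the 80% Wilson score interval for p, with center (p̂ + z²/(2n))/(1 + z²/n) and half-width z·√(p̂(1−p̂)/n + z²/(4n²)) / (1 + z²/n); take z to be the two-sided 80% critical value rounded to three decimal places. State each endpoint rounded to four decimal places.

(0.4736, 0.5328)

p̂ = 235/467 = 0.50321; z = 1.282, so z² = 1.643524.
Denominator 1 + z²/n = 1 + 1.643524/467 = 1.003519.
Center = (0.50321 + 0.001760)/1.003519 = 0.50320.
Radicand: p̂(1−p̂)/n + z²/(4n²) = 0.000535310 + 0.000001884 = 0.000537194.
Half-width = z·√(radicand)/denom = 1.282·0.023177/1.003519 = 0.02961.
Interval: 0.50320 ± 0.02961 → (0.4736, 0.5328).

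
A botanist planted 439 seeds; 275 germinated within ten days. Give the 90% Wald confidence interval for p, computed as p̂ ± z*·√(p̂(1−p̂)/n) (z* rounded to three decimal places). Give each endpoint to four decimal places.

p̂ = 275/439 = 0.62642.
Standard error of p̂: √(0.234017/439) = √0.000533068 = 0.023088.
The 90% critical value is z* = 1.645.
Margin of error: 1.645 × 0.023088 = 0.03798.
CI: 0.62642 ± 0.03798 = (0.5884, 0.6644).

(0.5884, 0.6644)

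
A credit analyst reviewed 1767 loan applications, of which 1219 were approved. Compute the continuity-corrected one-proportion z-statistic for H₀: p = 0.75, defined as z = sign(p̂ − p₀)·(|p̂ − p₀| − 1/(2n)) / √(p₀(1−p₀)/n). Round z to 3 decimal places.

z = -5.810

Sample proportion p̂ = 1219/1767 = 0.68987. p̂ − p₀ = -0.060130.
Continuity correction 1/(2n) = 1/3534 = 0.000283.
Corrected numerator: |-0.060130| − 0.000283 = 0.059847.
SE₀ = √(0.75·0.25/1767) = 0.010301.
z = −0.059847/0.010301 = -5.810.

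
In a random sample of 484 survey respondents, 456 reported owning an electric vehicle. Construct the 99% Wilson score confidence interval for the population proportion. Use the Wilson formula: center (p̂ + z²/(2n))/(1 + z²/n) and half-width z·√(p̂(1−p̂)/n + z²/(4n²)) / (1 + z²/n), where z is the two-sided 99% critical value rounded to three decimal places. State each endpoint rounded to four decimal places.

Here p̂ = 456/484 = 0.94215 and z = 2.576 (z² = 6.635776).
1 + z²/n = 1.013710.
Adjusted center: (0.94215 + z²/(2n))/1.013710 = 0.93617.
Radicand: p̂(1−p̂)/n + z²/(4n²) = 0.000112613 + 0.000007082 = 0.000119695.
Half-width = 2.576·√0.000119695/1.013710 = 0.02780.
Interval: 0.93617 ± 0.02780 → (0.9084, 0.9640).

(0.9084, 0.9640)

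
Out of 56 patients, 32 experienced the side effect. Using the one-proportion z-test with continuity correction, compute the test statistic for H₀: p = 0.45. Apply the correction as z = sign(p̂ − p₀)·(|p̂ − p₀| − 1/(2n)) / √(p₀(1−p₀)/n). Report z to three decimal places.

Sample proportion p̂ = 32/56 = 0.57143. p̂ − p₀ = 0.121429.
1/(2n) = 0.008929.
Corrected numerator: |0.121429| − 0.008929 = 0.112500.
Under H₀, SE = √(p₀(1−p₀)/n) = √(0.45·0.55/56) = √0.004419643 = 0.066480.
z = (+)0.112500/0.066480 = 1.692.

z = 1.692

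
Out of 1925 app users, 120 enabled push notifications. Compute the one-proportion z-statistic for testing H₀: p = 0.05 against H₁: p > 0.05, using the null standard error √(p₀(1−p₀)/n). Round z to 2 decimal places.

z = 2.48

With x = 120 successes in n = 1925, p̂ = 0.06234.
SE₀ = √(0.05·0.95/1925) = 0.004967.
z = (p̂ − p₀)/SE = (0.06234 − 0.05)/0.004967 = 2.48.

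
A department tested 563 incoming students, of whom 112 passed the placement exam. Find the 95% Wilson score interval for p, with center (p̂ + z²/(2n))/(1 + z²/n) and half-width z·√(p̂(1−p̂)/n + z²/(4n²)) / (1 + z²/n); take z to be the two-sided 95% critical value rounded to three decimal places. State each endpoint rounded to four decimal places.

(0.1680, 0.2339)

Here p̂ = 112/563 = 0.19893 and z = 1.960 (z² = 3.841600).
1 + z²/n = 1.006823.
Center = (0.19893 + 0.003412)/1.006823 = 0.20097.
Radicand: p̂(1−p̂)/n + z²/(4n²) = 0.000283054 + 0.000003030 = 0.000286084.
Half-width = z·√(radicand)/denom = 1.960·0.016914/1.006823 = 0.03293.
Interval: 0.20097 ± 0.03293 → (0.1680, 0.2339).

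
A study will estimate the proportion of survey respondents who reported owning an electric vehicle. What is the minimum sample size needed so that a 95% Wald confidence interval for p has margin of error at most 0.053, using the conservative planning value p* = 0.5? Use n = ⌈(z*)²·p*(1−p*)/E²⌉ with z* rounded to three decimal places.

The 95% critical value is z* = 1.960.
p*(1−p*) = 0.50·0.50 = 0.2500.
(z*)²·p*(1−p*)/E² = 3.841600·0.2500/0.002809 = 341.901.
⌈341.901⌉ = 342.

n = 342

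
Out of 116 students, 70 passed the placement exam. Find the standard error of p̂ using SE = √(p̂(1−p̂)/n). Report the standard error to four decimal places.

SE = 0.0454

The sample proportion is 70/116 = 0.60345.
p̂(1−p̂) = 0.239298.
Dividing by n and taking the root: √0.002062914 = 0.0454.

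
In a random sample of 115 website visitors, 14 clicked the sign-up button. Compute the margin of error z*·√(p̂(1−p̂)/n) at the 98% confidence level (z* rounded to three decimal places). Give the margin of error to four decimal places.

ME = 0.0709

The sample proportion is 14/115 = 0.12174.
Standard error of p̂: √(0.106919/115) = √0.000929728 = 0.030491.
For 98% confidence, z* = 2.326.
So ME = 0.0709.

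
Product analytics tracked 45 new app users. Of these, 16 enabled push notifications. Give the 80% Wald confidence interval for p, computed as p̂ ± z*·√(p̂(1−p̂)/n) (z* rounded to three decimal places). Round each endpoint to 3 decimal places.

With x = 16 successes in n = 45, p̂ = 0.35556.
Standard error of p̂: √(0.229136/45) = √0.005091907 = 0.071358.
The 80% critical value is z* = 1.282.
Margin of error: 1.282 × 0.071358 = 0.09148.
Interval: 0.35556 ± 0.09148 → (0.264, 0.447).

(0.264, 0.447)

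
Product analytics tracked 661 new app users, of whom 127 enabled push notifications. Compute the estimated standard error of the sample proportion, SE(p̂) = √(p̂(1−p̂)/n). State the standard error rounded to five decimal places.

p̂ = 127/661 = 0.19213.
p̂(1−p̂) = 0.19213·0.80787 = 0.155216.
Dividing by n and taking the root: √0.000234820 = 0.01532.

SE = 0.01532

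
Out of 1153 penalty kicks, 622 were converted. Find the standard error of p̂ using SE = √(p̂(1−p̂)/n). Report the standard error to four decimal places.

Sample proportion p̂ = 622/1153 = 0.53946.
p̂(1−p̂) = 0.248443.
SE = √(0.248443/1153) = √0.000215475 = 0.0147.

SE = 0.0147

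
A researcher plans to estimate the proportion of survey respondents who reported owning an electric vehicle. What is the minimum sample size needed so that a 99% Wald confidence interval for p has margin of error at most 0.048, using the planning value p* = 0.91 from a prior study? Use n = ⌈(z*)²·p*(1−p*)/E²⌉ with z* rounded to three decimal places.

z* = 2.576 at the 99% level.
p*(1−p*) = 0.91·0.09 = 0.0819.
(z*)²·p*(1−p*)/E² = 6.635776·0.0819/0.002304 = 235.881.
⌈235.881⌉ = 236.

n = 236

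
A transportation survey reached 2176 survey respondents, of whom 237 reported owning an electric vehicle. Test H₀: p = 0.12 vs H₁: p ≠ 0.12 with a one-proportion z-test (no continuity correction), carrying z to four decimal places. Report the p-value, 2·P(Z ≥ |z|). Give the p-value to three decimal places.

p-value = 0.112

p̂ = 237/2176 = 0.10892.
Null standard error: √(0.12·0.88/2176) = √0.000048529 = 0.006966.
Test statistic (full precision, shown to 4 dp): z = (237/2176 − 0.12)/SE₀ ≈ -1.5912.
From the standard normal, 2·P(Z ≥ |z|) = 0.112.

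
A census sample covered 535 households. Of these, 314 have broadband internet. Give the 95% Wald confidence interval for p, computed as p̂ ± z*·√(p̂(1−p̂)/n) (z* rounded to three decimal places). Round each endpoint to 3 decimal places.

(0.545, 0.629)

With x = 314 successes in n = 535, p̂ = 0.58692.
Standard error of p̂: √(0.242446/535) = √0.000453169 = 0.021288.
For 95% confidence, z* = 1.960.
Margin of error: 1.960 × 0.021288 = 0.04172.
CI: 0.58692 ± 0.04172 = (0.545, 0.629).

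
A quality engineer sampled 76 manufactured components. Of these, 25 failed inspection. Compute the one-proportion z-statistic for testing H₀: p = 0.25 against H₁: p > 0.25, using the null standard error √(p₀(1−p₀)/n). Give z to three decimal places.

z = 1.589

With x = 25 successes in n = 76, p̂ = 0.32895.
Null standard error: √(0.25·0.75/76) = √0.002467105 = 0.049670.
z = (p̂ − p₀)/SE = (0.32895 − 0.25)/0.049670 = 1.589.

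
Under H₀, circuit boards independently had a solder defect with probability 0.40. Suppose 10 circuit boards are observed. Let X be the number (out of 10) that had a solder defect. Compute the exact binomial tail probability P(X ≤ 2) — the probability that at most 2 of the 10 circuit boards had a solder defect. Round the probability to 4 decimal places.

X ~ Binomial(n=10, p=0.40).
P(X ≤ 2) = C(10,0)·0.40^0·0.60^10 + C(10,1)·0.40^1·0.60^9 + C(10,2)·0.40^2·0.60^8.
= 0.006047 + 0.040311 + 0.120932 = 0.1673.

P = 0.1673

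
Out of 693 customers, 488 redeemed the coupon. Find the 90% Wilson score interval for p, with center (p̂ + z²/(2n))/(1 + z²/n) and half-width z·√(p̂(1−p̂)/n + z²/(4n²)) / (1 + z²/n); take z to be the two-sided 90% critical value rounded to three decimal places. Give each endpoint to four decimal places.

(0.6749, 0.7319)

Here p̂ = 488/693 = 0.70418 and z = 1.645 (z² = 2.706025).
Denominator 1 + z²/n = 1 + 2.706025/693 = 1.003905.
Center = (0.70418 + 0.001952)/1.003905 = 0.70339.
Radicand: p̂(1−p̂)/n + z²/(4n²) = 0.000300590 + 0.000001409 = 0.000301999.
Half-width = 1.645·√0.000301999/1.003905 = 0.02848.
So the interval runs from 0.6749 to 0.7319.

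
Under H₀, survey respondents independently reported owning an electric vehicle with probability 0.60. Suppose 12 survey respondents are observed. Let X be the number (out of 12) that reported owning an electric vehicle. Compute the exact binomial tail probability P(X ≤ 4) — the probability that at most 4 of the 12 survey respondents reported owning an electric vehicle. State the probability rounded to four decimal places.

X ~ Binomial(n=12, p=0.60).
P(X ≤ 4) = Σ_{j=0}^{4} C(12,j)·0.60^j·0.40^{12−j}.
= 0.000017 + 0.000302 + 0.002491 + 0.012457 + 0.042043 = 0.0573.

P = 0.0573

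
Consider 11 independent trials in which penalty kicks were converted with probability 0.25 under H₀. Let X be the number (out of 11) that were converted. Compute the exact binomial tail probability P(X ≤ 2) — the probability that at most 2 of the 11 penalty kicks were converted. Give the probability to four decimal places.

X ~ Binomial(n=11, p=0.25).
P(X ≤ 2) = C(11,0)·0.25^0·0.75^11 + C(11,1)·0.25^1·0.75^10 + C(11,2)·0.25^2·0.75^9.
= 0.042235 + 0.154862 + 0.258104 = 0.4552.

P = 0.4552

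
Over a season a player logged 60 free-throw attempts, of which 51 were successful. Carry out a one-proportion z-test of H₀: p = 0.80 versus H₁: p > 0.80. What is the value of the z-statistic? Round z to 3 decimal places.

z = 0.968

p̂ = 51/60 = 0.85000.
Null standard error: √(0.80·0.20/60) = √0.002666667 = 0.051640.
Test statistic: z = 0.05000/0.051640 = 0.968.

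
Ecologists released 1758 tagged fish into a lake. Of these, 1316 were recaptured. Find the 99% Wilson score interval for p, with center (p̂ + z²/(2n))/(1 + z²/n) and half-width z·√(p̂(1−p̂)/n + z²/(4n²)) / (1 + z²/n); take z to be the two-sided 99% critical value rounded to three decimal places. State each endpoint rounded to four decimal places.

(0.7210, 0.7743)

Here p̂ = 1316/1758 = 0.74858 and z = 2.576 (z² = 6.635776).
Denominator 1 + z²/n = 1 + 6.635776/1758 = 1.003775.
Adjusted center: (0.74858 + z²/(2n))/1.003775 = 0.74764.
Radicand: p̂(1−p̂)/n + z²/(4n²) = 0.000107059 + 0.000000537 = 0.000107596.
Half-width = z·√(radicand)/denom = 2.576·0.010373/1.003775 = 0.02662.
Interval: 0.74764 ± 0.02662 → (0.7210, 0.7743).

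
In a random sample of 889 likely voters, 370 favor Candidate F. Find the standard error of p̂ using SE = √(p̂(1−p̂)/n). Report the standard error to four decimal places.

SE = 0.0165

The sample proportion is 370/889 = 0.41620.
p̂(1−p̂) = 0.242978.
SE = √(0.242978/889) = √0.000273316 = 0.0165.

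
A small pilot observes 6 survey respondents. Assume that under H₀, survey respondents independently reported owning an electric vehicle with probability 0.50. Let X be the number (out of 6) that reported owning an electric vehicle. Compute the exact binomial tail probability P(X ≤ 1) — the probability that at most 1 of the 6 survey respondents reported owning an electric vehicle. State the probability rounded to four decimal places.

P = 0.1094

X ~ Binomial(n=6, p=0.50).
P(X ≤ 1) = C(6,0)·0.50^0·0.50^6 + C(6,1)·0.50^1·0.50^5.
= 0.015625 + 0.093750 = 0.1094.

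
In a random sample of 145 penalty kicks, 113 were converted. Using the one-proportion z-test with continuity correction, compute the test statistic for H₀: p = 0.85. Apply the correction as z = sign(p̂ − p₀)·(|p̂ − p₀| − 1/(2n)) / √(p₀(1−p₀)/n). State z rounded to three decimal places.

z = -2.268

With x = 113 successes in n = 145, p̂ = 0.77931. p̂ − p₀ = -0.070690.
Continuity correction 1/(2n) = 1/290 = 0.003448.
Corrected numerator: |-0.070690| − 0.003448 = 0.067242.
Null standard error: √(0.85·0.15/145) = √0.000879310 = 0.029653.
z = −0.067242/0.029653 = -2.268.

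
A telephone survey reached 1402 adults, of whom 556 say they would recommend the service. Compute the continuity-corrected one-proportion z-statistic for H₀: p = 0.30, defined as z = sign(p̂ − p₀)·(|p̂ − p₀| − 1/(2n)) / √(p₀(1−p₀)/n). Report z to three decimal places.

With x = 556 successes in n = 1402, p̂ = 0.39658. p̂ − p₀ = 0.096576.
1/(2n) = 0.000357.
Corrected numerator: |0.096576| − 0.000357 = 0.096219.
SE₀ = √(0.30·0.70/1402) = 0.012239.
z = (+)0.096219/0.012239 = 7.862.

z = 7.862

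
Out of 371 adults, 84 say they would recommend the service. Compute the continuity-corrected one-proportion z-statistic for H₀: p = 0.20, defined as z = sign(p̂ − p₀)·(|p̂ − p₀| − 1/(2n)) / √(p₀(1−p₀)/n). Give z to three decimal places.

z = 1.207

With x = 84 successes in n = 371, p̂ = 0.22642. p̂ − p₀ = 0.026415.
1/(2n) = 0.001348.
Corrected numerator: |0.026415| − 0.001348 = 0.025067.
Null standard error: √(0.20·0.80/371) = √0.000431267 = 0.020767.
z = (+)0.025067/0.020767 = 1.207.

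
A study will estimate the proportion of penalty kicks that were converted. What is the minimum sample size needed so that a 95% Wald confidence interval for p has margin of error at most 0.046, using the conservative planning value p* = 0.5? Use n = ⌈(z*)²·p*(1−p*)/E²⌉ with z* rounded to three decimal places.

n = 454

z* = 1.960 at the 95% level.
p*(1−p*) = 0.50·0.50 = 0.2500.
(z*)²·p*(1−p*)/E² = 3.841600·0.2500/0.002116 = 453.875.
⌈453.875⌉ = 454.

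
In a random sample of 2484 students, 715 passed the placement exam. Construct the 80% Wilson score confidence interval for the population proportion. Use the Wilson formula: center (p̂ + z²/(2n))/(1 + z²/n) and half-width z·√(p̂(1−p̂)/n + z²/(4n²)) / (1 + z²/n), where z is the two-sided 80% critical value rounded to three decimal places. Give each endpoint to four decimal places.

(0.2763, 0.2996)

Here p̂ = 715/2484 = 0.28784 and z = 1.282 (z² = 1.643524).
Denominator 1 + z²/n = 1 + 1.643524/2484 = 1.000662.
Center = (0.28784 + 0.000331)/1.000662 = 0.28798.
Radicand: p̂(1−p̂)/n + z²/(4n²) = 0.000082524 + 0.000000067 = 0.000082591.
Half-width = 1.282·√0.000082591/1.000662 = 0.01164.
CI: 0.28798 ± 0.01164 = (0.2763, 0.2996).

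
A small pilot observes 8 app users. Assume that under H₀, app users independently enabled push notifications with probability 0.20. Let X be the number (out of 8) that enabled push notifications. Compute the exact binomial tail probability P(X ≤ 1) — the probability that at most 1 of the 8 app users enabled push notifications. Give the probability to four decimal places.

X is binomial with n = 8 and p = 0.20.
P(X ≤ 1) = C(8,0)·0.20^0·0.80^8 + C(8,1)·0.20^1·0.80^7.
= 0.167772 + 0.335544 = 0.5033.

P = 0.5033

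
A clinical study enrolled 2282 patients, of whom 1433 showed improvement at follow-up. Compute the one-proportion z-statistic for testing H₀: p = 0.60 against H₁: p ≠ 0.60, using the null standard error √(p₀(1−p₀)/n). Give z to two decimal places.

z = 2.73

Sample proportion p̂ = 1433/2282 = 0.62796.
Under H₀, SE = √(p₀(1−p₀)/n) = √(0.60·0.40/2282) = √0.000105171 = 0.010255.
Test statistic: z = 0.02796/0.010255 = 2.73.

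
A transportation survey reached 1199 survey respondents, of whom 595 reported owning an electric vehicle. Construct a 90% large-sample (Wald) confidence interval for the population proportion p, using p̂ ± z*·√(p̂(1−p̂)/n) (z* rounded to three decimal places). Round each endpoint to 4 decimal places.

(0.4725, 0.5200)

p̂ = 595/1199 = 0.49625.
Standard error of p̂: √(0.249986/1199) = √0.000208495 = 0.014439.
z* = 1.645 at the 90% level.
Margin = 1.645·0.014439 = 0.02375.
So the interval runs from 0.4725 to 0.5200.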